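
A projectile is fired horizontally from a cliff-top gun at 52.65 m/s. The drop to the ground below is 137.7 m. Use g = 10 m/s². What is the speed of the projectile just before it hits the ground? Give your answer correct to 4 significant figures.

74.34 m/s

Fall time: t = √(2 × 137.7 / 10) = 5.2479 s.
At impact: v_x = 52.65 m/s (unchanged), v_y = g t = 10 × 5.2479 = 52.479 m/s.
Speed = √(v_x² + v_y²) = √(2772.0 + 2754.0) = 74.34 m/s.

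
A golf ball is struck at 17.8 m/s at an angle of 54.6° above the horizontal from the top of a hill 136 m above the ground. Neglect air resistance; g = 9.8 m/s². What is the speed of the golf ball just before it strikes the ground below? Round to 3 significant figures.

v_x = 17.8 cos 54.6° = 10.31 m/s is unchanged throughout.
For the vertical component, v_y² = v_y0² + 2 g h = (14.51)² + 2×9.8×136 = 2876, so |v_y| = 53.63 m/s.
Impact speed = √(v_x² + v_y²) = √(106.3 + 2876) = 54.6 m/s.

54.6 m/s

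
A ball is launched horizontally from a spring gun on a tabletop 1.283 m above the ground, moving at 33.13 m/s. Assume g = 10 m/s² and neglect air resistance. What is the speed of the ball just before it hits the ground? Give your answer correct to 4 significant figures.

33.52 m/s

Fall time: t = √(2 × 1.283 / 10) = 0.50656 s.
At impact: v_x = 33.13 m/s (unchanged), v_y = g t = 10 × 0.50656 = 5.0656 m/s.
Speed = √(v_x² + v_y²) = √(1097.6 + 25.660) = 33.52 m/s.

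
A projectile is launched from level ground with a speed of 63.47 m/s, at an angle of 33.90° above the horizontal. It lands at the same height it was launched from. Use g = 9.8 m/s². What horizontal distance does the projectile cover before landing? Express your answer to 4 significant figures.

For level ground, R = v₀² sin(2θ) / g.
sin(2 × 33.90°) = sin 67.800° = 0.9259.
R = (63.47)² × 0.9259 / 9.8 = 380.6 m.

380.6 m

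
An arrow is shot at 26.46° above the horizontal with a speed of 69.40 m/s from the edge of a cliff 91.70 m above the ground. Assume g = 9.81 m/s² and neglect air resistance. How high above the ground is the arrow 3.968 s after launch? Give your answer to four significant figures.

137.2 m

v_y0 = 69.40 sin 26.46° = 30.923 m/s.
y(t) = 91.70 + v_y0 t − ½ g t² = 91.70 + 30.923×3.968 − ½×9.81×3.968² = 137.2 m.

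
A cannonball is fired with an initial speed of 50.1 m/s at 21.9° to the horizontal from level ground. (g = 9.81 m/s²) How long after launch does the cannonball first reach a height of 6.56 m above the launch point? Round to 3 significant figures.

v_y0 = 50.1 sin 21.9° = 18.69 m/s.
Set y = v_y0 t − ½ g t² = 6.56: 4.905 t² − 18.69 t + 6.56 = 0.
t = [18.69 ± √(349.3 − 128.7)] / 9.81 = (18.69 ± 14.85) / 9.81, giving t = 0.391 s or t = 3.42 s.
The cannonball is on the way up at the first time, so t = 0.391 s.

0.391 s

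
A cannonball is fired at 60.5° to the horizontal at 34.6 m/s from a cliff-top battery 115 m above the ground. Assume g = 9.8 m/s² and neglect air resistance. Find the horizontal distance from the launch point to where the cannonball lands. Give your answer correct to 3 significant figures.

150 m

Components: v_x = 34.6 cos 60.5° = 17.04 m/s, v_y = 34.6 sin 60.5° = 30.11 m/s.
Vertical: 0 = 115 + 30.11 t − ½(9.8) t² ⇒ 4.900 t² − 30.11 t − 115 = 0.
t = [30.11 + √(906.6 + 2254)] / 9.800 = 8.809 s.
Horizontal: R = v_x · t = 17.04 × 8.809 = 150 m.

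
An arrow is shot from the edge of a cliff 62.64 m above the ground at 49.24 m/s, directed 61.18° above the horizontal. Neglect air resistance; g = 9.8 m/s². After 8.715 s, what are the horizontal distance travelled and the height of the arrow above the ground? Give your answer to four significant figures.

x = 206.9 m, y = 66.45 m

v_x = 49.24 cos 61.18° = 23.737 m/s; v_y0 = 49.24 sin 61.18° = 43.141 m/s.
x = v_x t = 23.737 × 8.715 = 206.9 m.
y = 62.64 + v_y0 t − ½ g t² = 66.45 m.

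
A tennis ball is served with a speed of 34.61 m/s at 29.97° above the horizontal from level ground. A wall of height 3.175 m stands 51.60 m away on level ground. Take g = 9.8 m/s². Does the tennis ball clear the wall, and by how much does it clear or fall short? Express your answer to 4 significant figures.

v_x = 34.61 cos 29.97° = 29.982 m/s; v_y0 = 34.61 sin 29.97° = 17.289 m/s.
Time to reach the wall: t = 51.60 / 29.982 = 1.7210 s.
Height at that point: y = 17.289×1.7210 − 4.900×1.7210² = 15.241 m.
That is 15.241 − 3.175 = 12.07 m above the top of the wall, so the tennis ball clears it.

Yes — it clears the wall by 12.07 m.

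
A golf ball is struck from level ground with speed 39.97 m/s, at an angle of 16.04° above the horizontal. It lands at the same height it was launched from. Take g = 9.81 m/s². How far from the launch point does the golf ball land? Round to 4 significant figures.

86.49 m

For level ground, R = v₀² sin(2θ) / g.
sin(2 × 16.04°) = sin 32.080° = 0.5311.
R = (39.97)² × 0.5311 / 9.81 = 86.49 m.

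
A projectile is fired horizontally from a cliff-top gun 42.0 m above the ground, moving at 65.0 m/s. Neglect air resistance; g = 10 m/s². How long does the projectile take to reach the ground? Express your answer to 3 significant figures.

The horizontal speed doesn't affect the fall. With v_y0 = 0, h = ½ g t².
t = √(2 × 42.0 / 10) = √8.400 = 2.90 s.

2.90 s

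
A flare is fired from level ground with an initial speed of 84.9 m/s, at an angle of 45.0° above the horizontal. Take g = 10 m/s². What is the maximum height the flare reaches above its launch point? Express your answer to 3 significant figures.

Vertical component of launch velocity: v_y = 84.9 sin 45.0° = 60.03 m/s.
At the highest point the vertical velocity is zero, so v_y² = 2 g h_max.
h_max = (60.03)² / (2 × 10) = 3604 / 20.00 = 180 m.

180 m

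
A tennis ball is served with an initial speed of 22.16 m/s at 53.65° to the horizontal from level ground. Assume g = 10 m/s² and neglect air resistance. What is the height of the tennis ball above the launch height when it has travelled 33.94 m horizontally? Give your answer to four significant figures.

12.73 m

v_x = 22.16 cos 53.65° = 13.135 m/s, v_y0 = 22.16 sin 53.65° = 17.848 m/s.
Time to reach x = 33.94 m: t = x / v_x = 33.94 / 13.135 = 2.5839 s.
y = v_y0 t − ½ g t² = 17.848×2.5839 − 5.000×2.5839² = 12.73 m.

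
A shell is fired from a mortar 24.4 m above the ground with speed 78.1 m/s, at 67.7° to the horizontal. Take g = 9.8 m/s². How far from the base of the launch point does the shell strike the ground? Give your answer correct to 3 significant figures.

447 m

Components: v_x = 78.1 cos 67.7° = 29.64 m/s, v_y = 78.1 sin 67.7° = 72.26 m/s.
Vertical: 0 = 24.4 + 72.26 t − ½(9.8) t² ⇒ 4.900 t² − 72.26 t − 24.4 = 0.
t = [72.26 + √(5222 + 478.2)] / 9.800 = 15.08 s.
Horizontal: R = v_x · t = 29.64 × 15.08 = 447 m.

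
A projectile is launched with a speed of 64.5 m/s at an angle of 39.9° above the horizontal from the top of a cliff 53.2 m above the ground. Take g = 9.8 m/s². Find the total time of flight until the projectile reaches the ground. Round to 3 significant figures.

Vertical component: v_y = 64.5 sin 39.9° = 41.37 m/s.
Taking up as positive with launch at y = 53.2 m, landing at y = 0: 0 = 53.2 + 41.37 t − ½(9.8) t².
Solving 4.900 t² − 41.37 t − 53.2 = 0 gives t = [41.37 + √(41.37² + 4·4.900·53.2)] / 9.800 = 9.58 s.

9.58 s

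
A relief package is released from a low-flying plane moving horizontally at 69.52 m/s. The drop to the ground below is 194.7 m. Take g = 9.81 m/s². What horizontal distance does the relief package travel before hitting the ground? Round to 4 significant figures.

438.0 m

Initial vertical velocity is zero, so the fall time comes from h = ½ g t²: t = √(2 × 194.7 / 9.81) = 6.3003 s.
Horizontal motion is uniform at 69.52 m/s, so x = 69.52 × 6.3003 = 438.0 m.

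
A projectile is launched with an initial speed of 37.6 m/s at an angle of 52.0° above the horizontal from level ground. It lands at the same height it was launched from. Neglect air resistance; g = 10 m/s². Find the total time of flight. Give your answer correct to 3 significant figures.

5.93 s

Vertical component: v_y = 37.6 sin 52.0° = 29.63 m/s.
For a projectile landing at launch height, time of flight is t = 2 v_y / g = 2 × 29.63 / 10 = 5.93 s.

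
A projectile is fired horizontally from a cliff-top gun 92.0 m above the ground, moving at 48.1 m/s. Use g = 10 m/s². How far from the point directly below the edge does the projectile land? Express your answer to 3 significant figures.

Initial vertical velocity is zero, so the fall time comes from h = ½ g t²: t = √(2 × 92.0 / 10) = 4.290 s.
Horizontal motion is uniform at 48.1 m/s, so x = 48.1 × 4.290 = 206 m.

206 m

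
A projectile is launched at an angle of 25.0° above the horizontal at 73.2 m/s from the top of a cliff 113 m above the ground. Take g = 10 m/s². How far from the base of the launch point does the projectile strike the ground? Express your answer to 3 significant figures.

582 m

Components: v_x = 73.2 cos 25.0° = 66.34 m/s, v_y = 73.2 sin 25.0° = 30.94 m/s.
Vertical: 0 = 113 + 30.94 t − ½(10) t² ⇒ 5.000 t² − 30.94 t − 113 = 0.
t = [30.94 + √(957.3 + 2260)] / 10.00 = 8.766 s.
Horizontal: R = v_x · t = 66.34 × 8.766 = 582 m.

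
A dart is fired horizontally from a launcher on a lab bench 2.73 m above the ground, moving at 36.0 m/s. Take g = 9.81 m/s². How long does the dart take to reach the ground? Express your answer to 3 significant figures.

The horizontal speed doesn't affect the fall. With v_y0 = 0, h = ½ g t².
t = √(2 × 2.73 / 9.81) = √0.5566 = 0.746 s.

0.746 s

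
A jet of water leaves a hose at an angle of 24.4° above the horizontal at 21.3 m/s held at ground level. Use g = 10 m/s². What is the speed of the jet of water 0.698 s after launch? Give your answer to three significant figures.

v_x = 21.3 cos 24.4° = 19.40 m/s (constant).
v_y(t) = 21.3 sin 24.4° − g t = 8.799 − 10 × 0.698 = 1.819 m/s.
Speed = √(v_x² + v_y²) = √(376.4 + 3.309) = 19.5 m/s.

19.5 m/s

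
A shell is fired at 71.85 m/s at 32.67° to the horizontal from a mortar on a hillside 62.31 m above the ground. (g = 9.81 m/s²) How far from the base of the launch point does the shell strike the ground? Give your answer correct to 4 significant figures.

561.1 m

Components: v_x = 71.85 cos 32.67° = 60.483 m/s, v_y = 71.85 sin 32.67° = 38.785 m/s.
Vertical: 0 = 62.31 + 38.785 t − ½(9.81) t² ⇒ 4.905 t² − 38.785 t − 62.31 = 0.
t = [38.785 + √(1504.3 + 1222.5)] / 9.810 = 9.2766 s.
Horizontal: R = v_x · t = 60.483 × 9.2766 = 561.1 m.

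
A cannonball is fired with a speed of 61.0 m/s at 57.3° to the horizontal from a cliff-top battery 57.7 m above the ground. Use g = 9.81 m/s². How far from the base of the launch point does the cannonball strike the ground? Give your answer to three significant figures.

Components: v_x = 61.0 cos 57.3° = 32.95 m/s, v_y = 61.0 sin 57.3° = 51.33 m/s.
Vertical: 0 = 57.7 + 51.33 t − ½(9.81) t² ⇒ 4.905 t² − 51.33 t − 57.7 = 0.
t = [51.33 + √(2635 + 1132)] / 9.810 = 11.49 s.
Horizontal: R = v_x · t = 32.95 × 11.49 = 379 m.

379 m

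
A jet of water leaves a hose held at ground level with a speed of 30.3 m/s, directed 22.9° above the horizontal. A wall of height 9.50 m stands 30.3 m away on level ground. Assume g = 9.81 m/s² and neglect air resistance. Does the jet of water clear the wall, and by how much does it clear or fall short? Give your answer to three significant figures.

No — it falls 2.48 m short of clearing the wall.

v_x = 30.3 cos 22.9° = 27.91 m/s; v_y0 = 30.3 sin 22.9° = 11.79 m/s.
Time to reach the wall: t = 30.3 / 27.91 = 1.086 s.
Height at that point: y = 11.79×1.086 − 4.905×1.086² = 7.019 m.
That is 9.50 − 7.019 = 2.48 m below the top of the wall, so the jet of water does not clear it.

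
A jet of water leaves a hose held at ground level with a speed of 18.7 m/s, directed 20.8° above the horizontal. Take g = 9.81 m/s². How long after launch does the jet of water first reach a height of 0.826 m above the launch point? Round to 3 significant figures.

0.139 s

v_y0 = 18.7 sin 20.8° = 6.641 m/s.
Set y = v_y0 t − ½ g t² = 0.826: 4.905 t² − 6.641 t + 0.826 = 0.
t = [6.641 ± √(44.10 − 16.21)] / 9.81 = (6.641 ± 5.281) / 9.81, giving t = 0.139 s or t = 1.22 s.
The jet of water is on the way up at the first time, so t = 0.139 s.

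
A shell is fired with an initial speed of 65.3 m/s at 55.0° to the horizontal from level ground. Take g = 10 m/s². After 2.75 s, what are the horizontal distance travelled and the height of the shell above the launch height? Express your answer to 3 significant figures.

v_x = 65.3 cos 55.0° = 37.45 m/s; v_y0 = 65.3 sin 55.0° = 53.49 m/s.
x = v_x t = 37.45 × 2.75 = 103 m.
y = v_y0 t − ½ g t² = 53.49×2.75 − 5.000×2.75² = 109 m.

x = 103 m, y = 109 m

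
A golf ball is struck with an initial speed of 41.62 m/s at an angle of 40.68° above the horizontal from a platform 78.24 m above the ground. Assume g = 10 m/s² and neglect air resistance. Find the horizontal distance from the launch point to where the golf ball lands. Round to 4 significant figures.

Components: v_x = 41.62 cos 40.68° = 31.563 m/s, v_y = 41.62 sin 40.68° = 27.129 m/s.
Vertical: 0 = 78.24 + 27.129 t − ½(10) t² ⇒ 5.000 t² − 27.129 t − 78.24 = 0.
t = [27.129 + √(735.98 + 1564.8)] / 10.00 = 7.5095 s.
Horizontal: R = v_x · t = 31.563 × 7.5095 = 237.0 m.

237.0 m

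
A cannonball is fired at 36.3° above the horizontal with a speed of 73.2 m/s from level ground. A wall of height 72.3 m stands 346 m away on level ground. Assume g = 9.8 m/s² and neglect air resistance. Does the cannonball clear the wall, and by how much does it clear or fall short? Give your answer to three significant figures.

v_x = 73.2 cos 36.3° = 58.99 m/s; v_y0 = 73.2 sin 36.3° = 43.34 m/s.
Time to reach the wall: t = 346 / 58.99 = 5.865 s.
Height at that point: y = 43.34×5.865 − 4.900×5.865² = 85.64 m.
That is 85.64 − 72.3 = 13.3 m above the top of the wall, so the cannonball clears it.

Yes — it clears the wall by 13.3 m.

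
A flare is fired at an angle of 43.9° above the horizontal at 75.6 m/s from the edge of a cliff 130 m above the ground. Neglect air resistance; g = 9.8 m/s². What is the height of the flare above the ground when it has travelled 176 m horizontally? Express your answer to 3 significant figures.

248 m

v_x = 75.6 cos 43.9° = 54.47 m/s, v_y0 = 75.6 sin 43.9° = 52.42 m/s.
Time to reach x = 176 m: t = x / v_x = 176 / 54.47 = 3.231 s.
y = 130 + v_y0 t − ½ g t² = 130 + 52.42×3.231 − 4.900×3.231² = 248 m.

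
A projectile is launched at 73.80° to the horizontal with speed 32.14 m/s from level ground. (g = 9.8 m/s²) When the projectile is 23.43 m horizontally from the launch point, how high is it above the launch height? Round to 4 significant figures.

v_x = 32.14 cos 73.80° = 8.9668 m/s, v_y0 = 32.14 sin 73.80° = 30.864 m/s.
Time to reach x = 23.43 m: t = x / v_x = 23.43 / 8.9668 = 2.6130 s.
y = v_y0 t − ½ g t² = 30.864×2.6130 − 4.900×2.6130² = 47.19 m.

47.19 m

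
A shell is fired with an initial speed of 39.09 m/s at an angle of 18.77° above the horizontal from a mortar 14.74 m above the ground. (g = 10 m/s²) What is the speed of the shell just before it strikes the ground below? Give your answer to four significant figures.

v_x = 39.09 cos 18.77° = 37.011 m/s is unchanged throughout.
For the vertical component, v_y² = v_y0² + 2 g h = (12.578)² + 2×10×14.74 = 453.01, so |v_y| = 21.284 m/s.
Impact speed = √(v_x² + v_y²) = √(1369.8 + 453.01) = 42.69 m/s.

42.69 m/s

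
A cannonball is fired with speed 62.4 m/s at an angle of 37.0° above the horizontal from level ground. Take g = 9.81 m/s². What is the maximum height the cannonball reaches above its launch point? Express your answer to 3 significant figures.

Vertical component of launch velocity: v_y = 62.4 sin 37.0° = 37.55 m/s.
At the highest point the vertical velocity is zero, so v_y² = 2 g h_max.
h_max = (37.55)² / (2 × 9.81) = 1410 / 19.62 = 71.9 m.

71.9 m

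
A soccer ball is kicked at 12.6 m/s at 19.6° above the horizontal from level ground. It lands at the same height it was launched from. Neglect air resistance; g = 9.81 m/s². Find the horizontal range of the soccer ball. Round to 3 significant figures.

For level ground, R = v₀² sin(2θ) / g.
sin(2 × 19.6°) = sin 39.20° = 0.6320.
R = (12.6)² × 0.6320 / 9.81 = 10.2 m.

10.2 m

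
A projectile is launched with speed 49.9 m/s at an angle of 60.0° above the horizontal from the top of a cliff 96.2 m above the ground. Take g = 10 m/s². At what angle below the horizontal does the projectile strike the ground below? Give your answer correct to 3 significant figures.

v_x = 49.9 cos 60.0° = 24.95 m/s.
At impact |v_y| = √(v_y0² + 2 g h) = √(43.21² + 2×10×96.2) = 61.57 m/s.
Angle below horizontal = arctan(|v_y| / v_x) = arctan(61.57 / 24.95) = 67.9°.

67.9°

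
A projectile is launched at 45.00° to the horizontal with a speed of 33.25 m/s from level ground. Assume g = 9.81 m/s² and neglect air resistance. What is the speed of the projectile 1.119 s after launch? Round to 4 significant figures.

v_x = 33.25 cos 45.00° = 23.511 m/s (constant).
v_y(t) = 33.25 sin 45.00° − g t = 23.511 − 9.81 × 1.119 = 12.534 m/s.
Speed = √(v_x² + v_y²) = √(552.77 + 157.10) = 26.64 m/s.

26.64 m/s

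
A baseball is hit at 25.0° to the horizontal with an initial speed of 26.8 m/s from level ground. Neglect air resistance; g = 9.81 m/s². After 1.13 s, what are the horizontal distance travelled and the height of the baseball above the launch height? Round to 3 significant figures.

v_x = 26.8 cos 25.0° = 24.29 m/s; v_y0 = 26.8 sin 25.0° = 11.33 m/s.
x = v_x t = 24.29 × 1.13 = 27.4 m.
y = v_y0 t − ½ g t² = 11.33×1.13 − 4.905×1.13² = 6.54 m.

x = 27.4 m, y = 6.54 m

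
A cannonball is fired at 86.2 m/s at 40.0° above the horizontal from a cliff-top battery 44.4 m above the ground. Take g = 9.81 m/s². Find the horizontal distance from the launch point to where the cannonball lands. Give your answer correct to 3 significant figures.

Components: v_x = 86.2 cos 40.0° = 66.03 m/s, v_y = 86.2 sin 40.0° = 55.41 m/s.
Vertical: 0 = 44.4 + 55.41 t − ½(9.81) t² ⇒ 4.905 t² − 55.41 t − 44.4 = 0.
t = [55.41 + √(3070 + 871.1)] / 9.810 = 12.05 s.
Horizontal: R = v_x · t = 66.03 × 12.05 = 796 m.

796 m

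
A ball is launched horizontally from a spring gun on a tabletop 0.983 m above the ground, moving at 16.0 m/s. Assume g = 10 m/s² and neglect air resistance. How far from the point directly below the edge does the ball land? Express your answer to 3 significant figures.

7.09 m

Initial vertical velocity is zero, so the fall time comes from h = ½ g t²: t = √(2 × 0.983 / 10) = 0.4434 s.
Horizontal motion is uniform at 16.0 m/s, so x = 16.0 × 0.4434 = 7.09 m.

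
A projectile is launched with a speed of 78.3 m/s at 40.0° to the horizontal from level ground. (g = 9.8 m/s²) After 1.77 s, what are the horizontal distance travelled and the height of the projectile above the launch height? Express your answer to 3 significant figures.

v_x = 78.3 cos 40.0° = 59.98 m/s; v_y0 = 78.3 sin 40.0° = 50.33 m/s.
x = v_x t = 59.98 × 1.77 = 106 m.
y = v_y0 t − ½ g t² = 50.33×1.77 − 4.900×1.77² = 73.7 m.

x = 106 m, y = 73.7 m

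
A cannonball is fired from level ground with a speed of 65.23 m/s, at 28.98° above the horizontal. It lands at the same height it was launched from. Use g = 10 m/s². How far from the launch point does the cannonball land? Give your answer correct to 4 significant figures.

360.7 m

Components: v_x = 65.23 cos 28.98° = 57.062 m/s, v_y = 65.23 sin 28.98° = 31.604 m/s.
Time of flight (same landing height): t = 2 v_y / g = 2 × 31.604 / 10 = 6.3208 s.
Range: R = v_x · t = 57.062 × 6.3208 = 360.7 m.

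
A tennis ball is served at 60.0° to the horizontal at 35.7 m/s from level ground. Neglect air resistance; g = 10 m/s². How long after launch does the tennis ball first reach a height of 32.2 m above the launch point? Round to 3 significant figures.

1.33 s

v_y0 = 35.7 sin 60.0° = 30.92 m/s.
Set y = v_y0 t − ½ g t² = 32.2: 5.000 t² − 30.92 t + 32.2 = 0.
t = [30.92 ± √(956.0 − 644.0)] / 10 = (30.92 ± 17.66) / 10, giving t = 1.33 s or t = 4.86 s.
The tennis ball is on the way up at the first time, so t = 1.33 s.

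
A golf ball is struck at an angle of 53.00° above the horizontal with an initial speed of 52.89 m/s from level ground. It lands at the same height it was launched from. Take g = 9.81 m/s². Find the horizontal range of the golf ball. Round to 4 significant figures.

Components: v_x = 52.89 cos 53.00° = 31.830 m/s, v_y = 52.89 sin 53.00° = 42.240 m/s.
Time of flight (same landing height): t = 2 v_y / g = 2 × 42.240 / 9.81 = 8.6116 s.
Range: R = v_x · t = 31.830 × 8.6116 = 274.1 m.

274.1 m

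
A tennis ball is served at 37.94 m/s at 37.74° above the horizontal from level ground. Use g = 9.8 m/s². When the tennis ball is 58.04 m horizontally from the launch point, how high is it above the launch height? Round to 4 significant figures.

v_x = 37.94 cos 37.74° = 30.003 m/s, v_y0 = 37.94 sin 37.74° = 23.222 m/s.
Time to reach x = 58.04 m: t = x / v_x = 58.04 / 30.003 = 1.9345 s.
y = v_y0 t − ½ g t² = 23.222×1.9345 − 4.900×1.9345² = 26.59 m.

26.59 m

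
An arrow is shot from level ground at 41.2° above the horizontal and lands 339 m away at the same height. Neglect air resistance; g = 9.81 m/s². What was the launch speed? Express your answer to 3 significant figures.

57.9 m/s

On level ground, R = v₀² sin(2θ) / g, so v₀ = √(R g / sin 2θ).
sin(2 × 41.2°) = 0.9912.
v₀ = √(339 × 9.81 / 0.9912) = √3355 = 57.9 m/s.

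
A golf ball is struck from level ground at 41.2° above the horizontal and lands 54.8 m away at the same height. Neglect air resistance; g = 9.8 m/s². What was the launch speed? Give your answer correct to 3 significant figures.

23.3 m/s

On level ground, R = v₀² sin(2θ) / g, so v₀ = √(R g / sin 2θ).
sin(2 × 41.2°) = 0.9912.
v₀ = √(54.8 × 9.8 / 0.9912) = √541.8 = 23.3 m/s.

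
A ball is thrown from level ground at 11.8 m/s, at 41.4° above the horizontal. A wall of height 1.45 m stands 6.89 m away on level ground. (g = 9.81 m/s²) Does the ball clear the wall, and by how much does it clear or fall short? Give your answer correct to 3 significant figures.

Yes — it clears the wall by 1.65 m.

v_x = 11.8 cos 41.4° = 8.851 m/s; v_y0 = 11.8 sin 41.4° = 7.803 m/s.
Time to reach the wall: t = 6.89 / 8.851 = 0.7784 s.
Height at that point: y = 7.803×0.7784 − 4.905×0.7784² = 3.102 m.
That is 3.102 − 1.45 = 1.65 m above the top of the wall, so the ball clears it.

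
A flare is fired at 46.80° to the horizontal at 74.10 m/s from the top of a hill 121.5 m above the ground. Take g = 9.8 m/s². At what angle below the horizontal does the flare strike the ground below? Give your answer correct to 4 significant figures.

v_x = 74.10 cos 46.80° = 50.725 m/s.
At impact |v_y| = √(v_y0² + 2 g h) = √(54.017² + 2×9.8×121.5) = 72.796 m/s.
Angle below horizontal = arctan(|v_y| / v_x) = arctan(72.796 / 50.725) = 55.13°.

55.13°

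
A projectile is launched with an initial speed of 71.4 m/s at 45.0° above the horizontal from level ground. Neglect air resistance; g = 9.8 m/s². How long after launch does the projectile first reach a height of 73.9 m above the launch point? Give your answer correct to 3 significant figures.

1.77 s

v_y0 = 71.4 sin 45.0° = 50.49 m/s.
Set y = v_y0 t − ½ g t² = 73.9: 4.900 t² − 50.49 t + 73.9 = 0.
t = [50.49 ± √(2549 − 1448)] / 9.8 = (50.49 ± 33.18) / 9.8, giving t = 1.77 s or t = 8.54 s.
The projectile is on the way up at the first time, so t = 1.77 s.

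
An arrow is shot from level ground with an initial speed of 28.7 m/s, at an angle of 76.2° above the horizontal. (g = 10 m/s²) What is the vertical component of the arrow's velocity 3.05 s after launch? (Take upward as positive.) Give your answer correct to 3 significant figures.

-2.63 m/s

Initial vertical component: v_y0 = 28.7 sin 76.2° = 27.87 m/s.
v_y(t) = v_y0 − g t = 27.87 − 10 × 3.05 = -2.63 m/s.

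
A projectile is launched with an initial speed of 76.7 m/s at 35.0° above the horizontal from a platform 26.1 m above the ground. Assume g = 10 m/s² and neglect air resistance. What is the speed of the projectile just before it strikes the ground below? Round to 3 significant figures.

80.0 m/s

v_x = 76.7 cos 35.0° = 62.83 m/s is unchanged throughout.
For the vertical component, v_y² = v_y0² + 2 g h = (43.99)² + 2×10×26.1 = 2457, so |v_y| = 49.57 m/s.
Impact speed = √(v_x² + v_y²) = √(3948 + 2457) = 80.0 m/s.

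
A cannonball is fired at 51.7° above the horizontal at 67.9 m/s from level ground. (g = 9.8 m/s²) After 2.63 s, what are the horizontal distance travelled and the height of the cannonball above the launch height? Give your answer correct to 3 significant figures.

x = 111 m, y = 106 m

v_x = 67.9 cos 51.7° = 42.08 m/s; v_y0 = 67.9 sin 51.7° = 53.29 m/s.
x = v_x t = 42.08 × 2.63 = 111 m.
y = v_y0 t − ½ g t² = 53.29×2.63 − 4.900×2.63² = 106 m.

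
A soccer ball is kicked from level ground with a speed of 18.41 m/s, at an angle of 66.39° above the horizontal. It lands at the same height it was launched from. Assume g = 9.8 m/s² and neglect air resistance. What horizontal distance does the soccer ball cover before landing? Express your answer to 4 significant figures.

25.38 m

Components: v_x = 18.41 cos 66.39° = 7.3734 m/s, v_y = 18.41 sin 66.39° = 16.869 m/s.
Time of flight (same landing height): t = 2 v_y / g = 2 × 16.869 / 9.8 = 3.4427 s.
Range: R = v_x · t = 7.3734 × 3.4427 = 25.38 m.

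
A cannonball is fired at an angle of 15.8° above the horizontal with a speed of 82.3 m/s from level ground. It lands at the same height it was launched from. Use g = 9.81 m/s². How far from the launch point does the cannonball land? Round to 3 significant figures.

Components: v_x = 82.3 cos 15.8° = 79.19 m/s, v_y = 82.3 sin 15.8° = 22.41 m/s.
Time of flight (same landing height): t = 2 v_y / g = 2 × 22.41 / 9.81 = 4.569 s.
Range: R = v_x · t = 79.19 × 4.569 = 362 m.

362 m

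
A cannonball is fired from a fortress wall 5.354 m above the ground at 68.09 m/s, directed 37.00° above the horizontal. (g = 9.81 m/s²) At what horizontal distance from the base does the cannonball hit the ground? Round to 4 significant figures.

Components: v_x = 68.09 cos 37.00° = 54.379 m/s, v_y = 68.09 sin 37.00° = 40.978 m/s.
Vertical: 0 = 5.354 + 40.978 t − ½(9.81) t² ⇒ 4.905 t² − 40.978 t − 5.354 = 0.
t = [40.978 + √(1679.2 + 105.05)] / 9.810 = 8.4830 s.
Horizontal: R = v_x · t = 54.379 × 8.4830 = 461.3 m.

461.3 m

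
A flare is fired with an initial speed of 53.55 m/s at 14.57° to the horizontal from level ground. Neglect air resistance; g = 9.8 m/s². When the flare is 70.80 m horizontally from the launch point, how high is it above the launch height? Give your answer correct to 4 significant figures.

v_x = 53.55 cos 14.57° = 51.828 m/s, v_y0 = 53.55 sin 14.57° = 13.471 m/s.
Time to reach x = 70.80 m: t = x / v_x = 70.80 / 51.828 = 1.3661 s.
y = v_y0 t − ½ g t² = 13.471×1.3661 − 4.900×1.3661² = 9.258 m.

9.258 m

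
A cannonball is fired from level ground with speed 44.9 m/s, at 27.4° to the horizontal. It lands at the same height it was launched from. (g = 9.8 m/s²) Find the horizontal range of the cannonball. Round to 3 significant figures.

For level ground, R = v₀² sin(2θ) / g.
sin(2 × 27.4°) = sin 54.80° = 0.8171.
R = (44.9)² × 0.8171 / 9.8 = 168 m.

168 m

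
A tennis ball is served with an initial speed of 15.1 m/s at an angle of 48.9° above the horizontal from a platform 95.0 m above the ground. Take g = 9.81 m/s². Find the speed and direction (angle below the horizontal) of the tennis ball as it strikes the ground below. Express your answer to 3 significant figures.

v_x = 15.1 cos 48.9° = 9.926 m/s (constant).
|v_y| at impact = √((11.38)² + 2×9.81×95.0) = 44.65 m/s.
Speed = √(9.926² + 44.65²) = 45.7 m/s; angle = arctan(44.65/9.926) = 77.5° below horizontal.

45.7 m/s at 77.5° below the horizontal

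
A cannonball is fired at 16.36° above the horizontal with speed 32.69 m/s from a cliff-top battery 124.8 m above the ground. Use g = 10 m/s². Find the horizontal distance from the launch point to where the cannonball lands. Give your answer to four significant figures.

Components: v_x = 32.69 cos 16.36° = 31.366 m/s, v_y = 32.69 sin 16.36° = 9.2078 m/s.
Vertical: 0 = 124.8 + 9.2078 t − ½(10) t² ⇒ 5.000 t² − 9.2078 t − 124.8 = 0.
t = [9.2078 + √(84.784 + 2496.0)] / 10.00 = 6.0009 s.
Horizontal: R = v_x · t = 31.366 × 6.0009 = 188.2 m.

188.2 m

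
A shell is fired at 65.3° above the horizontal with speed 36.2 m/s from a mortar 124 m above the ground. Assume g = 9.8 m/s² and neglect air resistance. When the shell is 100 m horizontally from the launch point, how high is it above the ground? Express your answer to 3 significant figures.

127 m

v_x = 36.2 cos 65.3° = 15.13 m/s, v_y0 = 36.2 sin 65.3° = 32.89 m/s.
Time to reach x = 100 m: t = x / v_x = 100 / 15.13 = 6.609 s.
y = 124 + v_y0 t − ½ g t² = 124 + 32.89×6.609 − 4.900×6.609² = 127 m.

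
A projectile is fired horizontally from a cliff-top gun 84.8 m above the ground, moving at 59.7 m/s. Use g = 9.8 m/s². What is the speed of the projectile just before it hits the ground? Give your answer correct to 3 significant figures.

72.3 m/s

Fall time: t = √(2 × 84.8 / 9.8) = 4.160 s.
At impact: v_x = 59.7 m/s (unchanged), v_y = g t = 9.8 × 4.160 = 40.77 m/s.
Speed = √(v_x² + v_y²) = √(3564 + 1662) = 72.3 m/s.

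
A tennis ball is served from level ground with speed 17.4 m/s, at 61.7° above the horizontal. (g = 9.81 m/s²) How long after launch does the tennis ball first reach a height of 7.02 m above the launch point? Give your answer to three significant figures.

0.558 s

v_y0 = 17.4 sin 61.7° = 15.32 m/s.
Set y = v_y0 t − ½ g t² = 7.02: 4.905 t² − 15.32 t + 7.02 = 0.
t = [15.32 ± √(234.7 − 137.7)] / 9.81 = (15.32 ± 9.849) / 9.81, giving t = 0.558 s or t = 2.57 s.
The tennis ball is on the way up at the first time, so t = 0.558 s.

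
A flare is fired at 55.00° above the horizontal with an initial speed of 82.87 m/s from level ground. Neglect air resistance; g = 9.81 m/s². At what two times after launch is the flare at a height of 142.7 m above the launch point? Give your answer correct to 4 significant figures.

2.585 s and 11.25 s

v_y0 = 82.87 sin 55.00° = 67.883 m/s.
Set y = v_y0 t − ½ g t² = 142.7: 4.905 t² − 67.883 t + 142.7 = 0.
t = [67.883 ± √(4608.1 − 2799.8)] / 9.81 = (67.883 ± 42.524) / 9.81, giving t = 2.585 s or t = 11.25 s.
So the flare is at 142.7 m at t = 2.585 s (rising) and t = 11.25 s (falling).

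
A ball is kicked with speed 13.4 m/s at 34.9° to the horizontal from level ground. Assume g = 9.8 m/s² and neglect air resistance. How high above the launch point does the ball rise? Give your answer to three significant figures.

Vertical component of launch velocity: v_y = 13.4 sin 34.9° = 7.667 m/s.
At the highest point the vertical velocity is zero, so v_y² = 2 g h_max.
h_max = (7.667)² / (2 × 9.8) = 58.78 / 19.60 = 3.00 m.

3.00 m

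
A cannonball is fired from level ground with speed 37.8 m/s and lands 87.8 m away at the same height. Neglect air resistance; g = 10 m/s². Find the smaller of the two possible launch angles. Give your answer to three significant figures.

19.0°

Level-ground range: R = v₀² sin(2θ)/g ⇒ sin 2θ = R g / v₀² = 87.8×10/37.8² = 0.6145.
2θ = arcsin(0.6145) = 37.92° or 180° − 37.92° = 142.08°.
So θ = 19.0° or θ = 71.0°.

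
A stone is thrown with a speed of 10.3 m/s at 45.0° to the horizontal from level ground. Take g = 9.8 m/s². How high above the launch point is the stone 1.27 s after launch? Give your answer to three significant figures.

1.35 m

v_y0 = 10.3 sin 45.0° = 7.283 m/s.
y(t) = v_y0 t − ½ g t² = 7.283×1.27 − 4.900×1.27² = 1.35 m.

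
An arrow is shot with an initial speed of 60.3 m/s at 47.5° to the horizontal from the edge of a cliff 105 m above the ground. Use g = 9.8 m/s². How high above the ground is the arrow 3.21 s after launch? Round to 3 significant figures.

197 m

v_y0 = 60.3 sin 47.5° = 44.46 m/s.
y(t) = 105 + v_y0 t − ½ g t² = 105 + 44.46×3.21 − ½×9.8×3.21² = 197 m.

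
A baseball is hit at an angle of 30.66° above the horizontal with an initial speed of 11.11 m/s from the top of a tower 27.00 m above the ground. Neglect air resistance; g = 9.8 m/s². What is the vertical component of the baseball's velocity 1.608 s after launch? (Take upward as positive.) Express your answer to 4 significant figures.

Initial vertical component: v_y0 = 11.11 sin 30.66° = 5.6655 m/s.
v_y(t) = v_y0 − g t = 5.6655 − 9.8 × 1.608 = -10.09 m/s.

-10.09 m/s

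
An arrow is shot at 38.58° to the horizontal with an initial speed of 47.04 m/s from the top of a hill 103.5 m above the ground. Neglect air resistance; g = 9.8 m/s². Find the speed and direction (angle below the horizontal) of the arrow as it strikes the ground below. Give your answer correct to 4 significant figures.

v_x = 47.04 cos 38.58° = 36.773 m/s (constant).
|v_y| at impact = √((29.334)² + 2×9.8×103.5) = 53.750 m/s.
Speed = √(36.773² + 53.750²) = 65.13 m/s; angle = arctan(53.750/36.773) = 55.62° below horizontal.

65.13 m/s at 55.62° below the horizontal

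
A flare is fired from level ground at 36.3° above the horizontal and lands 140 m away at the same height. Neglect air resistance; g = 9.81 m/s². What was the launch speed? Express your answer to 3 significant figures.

37.9 m/s

On level ground, R = v₀² sin(2θ) / g, so v₀ = √(R g / sin 2θ).
sin(2 × 36.3°) = 0.9542.
v₀ = √(140 × 9.81 / 0.9542) = √1439 = 37.9 m/s.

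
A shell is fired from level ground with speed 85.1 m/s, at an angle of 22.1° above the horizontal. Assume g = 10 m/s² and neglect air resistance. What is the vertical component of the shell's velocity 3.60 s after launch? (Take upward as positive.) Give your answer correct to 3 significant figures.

Initial vertical component: v_y0 = 85.1 sin 22.1° = 32.02 m/s.
v_y(t) = v_y0 − g t = 32.02 − 10 × 3.60 = -3.98 m/s.

-3.98 m/s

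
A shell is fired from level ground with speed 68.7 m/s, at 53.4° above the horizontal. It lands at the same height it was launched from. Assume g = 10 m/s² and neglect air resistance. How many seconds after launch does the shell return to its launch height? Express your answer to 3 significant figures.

Vertical component: v_y = 68.7 sin 53.4° = 55.15 m/s.
For a projectile landing at launch height, time of flight is t = 2 v_y / g = 2 × 55.15 / 10 = 11.0 s.

11.0 s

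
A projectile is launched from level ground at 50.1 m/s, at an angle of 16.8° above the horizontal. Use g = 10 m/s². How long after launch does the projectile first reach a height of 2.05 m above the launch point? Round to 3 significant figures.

v_y0 = 50.1 sin 16.8° = 14.48 m/s.
Set y = v_y0 t − ½ g t² = 2.05: 5.000 t² − 14.48 t + 2.05 = 0.
t = [14.48 ± √(209.7 − 41.00)] / 10 = (14.48 ± 12.99) / 10, giving t = 0.149 s or t = 2.75 s.
The projectile is on the way up at the first time, so t = 0.149 s.

0.149 s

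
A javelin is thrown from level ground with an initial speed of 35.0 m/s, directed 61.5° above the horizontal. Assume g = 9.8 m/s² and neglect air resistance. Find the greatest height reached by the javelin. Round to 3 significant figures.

48.3 m

Vertical component of launch velocity: v_y = 35.0 sin 61.5° = 30.76 m/s.
At the highest point the vertical velocity is zero, so v_y² = 2 g h_max.
h_max = (30.76)² / (2 × 9.8) = 946.2 / 19.60 = 48.3 m.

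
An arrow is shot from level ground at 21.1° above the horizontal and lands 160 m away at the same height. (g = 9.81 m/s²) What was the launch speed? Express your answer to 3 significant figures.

48.3 m/s

On level ground, R = v₀² sin(2θ) / g, so v₀ = √(R g / sin 2θ).
sin(2 × 21.1°) = 0.6717.
v₀ = √(160 × 9.81 / 0.6717) = √2337 = 48.3 m/s.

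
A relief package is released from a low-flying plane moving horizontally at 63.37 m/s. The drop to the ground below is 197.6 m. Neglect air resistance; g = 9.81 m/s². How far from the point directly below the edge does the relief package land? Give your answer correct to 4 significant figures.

Initial vertical velocity is zero, so the fall time comes from h = ½ g t²: t = √(2 × 197.6 / 9.81) = 6.3471 s.
Horizontal motion is uniform at 63.37 m/s, so x = 63.37 × 6.3471 = 402.2 m.

402.2 m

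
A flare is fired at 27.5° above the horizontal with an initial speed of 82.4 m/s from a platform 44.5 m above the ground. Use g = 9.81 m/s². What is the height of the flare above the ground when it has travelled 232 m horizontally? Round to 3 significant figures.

116 m

v_x = 82.4 cos 27.5° = 73.09 m/s, v_y0 = 82.4 sin 27.5° = 38.05 m/s.
Time to reach x = 232 m: t = x / v_x = 232 / 73.09 = 3.174 s.
y = 44.5 + v_y0 t − ½ g t² = 44.5 + 38.05×3.174 − 4.905×3.174² = 116 m.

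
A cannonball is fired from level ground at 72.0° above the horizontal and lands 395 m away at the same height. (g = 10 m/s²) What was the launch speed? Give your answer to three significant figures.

On level ground, R = v₀² sin(2θ) / g, so v₀ = √(R g / sin 2θ).
sin(2 × 72.0°) = 0.5878.
v₀ = √(395 × 10 / 0.5878) = √6720 = 82.0 m/s.

82.0 m/s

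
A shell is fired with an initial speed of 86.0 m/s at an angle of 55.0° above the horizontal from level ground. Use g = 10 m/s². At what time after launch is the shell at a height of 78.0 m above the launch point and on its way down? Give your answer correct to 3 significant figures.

v_y0 = 86.0 sin 55.0° = 70.45 m/s.
Set y = v_y0 t − ½ g t² = 78.0: 5.000 t² − 70.45 t + 78.0 = 0.
t = [70.45 ± √(4963 − 1560)] / 10 = (70.45 ± 58.34) / 10, giving t = 1.21 s or t = 12.9 s.
On the way down corresponds to the larger root: t = 12.9 s.

12.9 s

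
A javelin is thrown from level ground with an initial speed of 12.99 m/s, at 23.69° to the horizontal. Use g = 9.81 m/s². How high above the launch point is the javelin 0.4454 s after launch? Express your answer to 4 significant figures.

v_y0 = 12.99 sin 23.69° = 5.2192 m/s.
y(t) = v_y0 t − ½ g t² = 5.2192×0.4454 − 4.905×0.4454² = 1.352 m.

1.352 m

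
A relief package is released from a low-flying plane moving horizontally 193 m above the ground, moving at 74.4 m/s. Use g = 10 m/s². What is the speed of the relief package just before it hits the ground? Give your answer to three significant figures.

96.9 m/s

Fall time: t = √(2 × 193 / 10) = 6.213 s.
At impact: v_x = 74.4 m/s (unchanged), v_y = g t = 10 × 6.213 = 62.13 m/s.
Speed = √(v_x² + v_y²) = √(5535 + 3860) = 96.9 m/s.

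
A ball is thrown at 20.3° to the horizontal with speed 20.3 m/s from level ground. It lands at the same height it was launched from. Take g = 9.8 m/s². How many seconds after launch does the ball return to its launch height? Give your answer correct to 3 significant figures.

1.44 s

Vertical component: v_y = 20.3 sin 20.3° = 7.043 m/s.
For a projectile landing at launch height, time of flight is t = 2 v_y / g = 2 × 7.043 / 9.8 = 1.44 s.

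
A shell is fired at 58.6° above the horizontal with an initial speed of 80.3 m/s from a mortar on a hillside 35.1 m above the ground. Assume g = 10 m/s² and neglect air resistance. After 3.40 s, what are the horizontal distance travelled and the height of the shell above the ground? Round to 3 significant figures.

v_x = 80.3 cos 58.6° = 41.84 m/s; v_y0 = 80.3 sin 58.6° = 68.54 m/s.
x = v_x t = 41.84 × 3.40 = 142 m.
y = 35.1 + v_y0 t − ½ g t² = 210 m.

x = 142 m, y = 210 m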